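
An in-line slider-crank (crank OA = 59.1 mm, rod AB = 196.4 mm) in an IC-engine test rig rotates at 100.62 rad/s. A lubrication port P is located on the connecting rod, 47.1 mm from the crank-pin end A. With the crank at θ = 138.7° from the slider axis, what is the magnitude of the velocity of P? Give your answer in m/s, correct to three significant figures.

5.03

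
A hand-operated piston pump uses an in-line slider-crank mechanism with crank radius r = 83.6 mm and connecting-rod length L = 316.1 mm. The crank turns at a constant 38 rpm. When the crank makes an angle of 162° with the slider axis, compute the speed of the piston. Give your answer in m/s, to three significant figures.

ω = 2π·38/60 = 3.979 rad/s
For an in-line slider-crank, x = r cosθ + √(L² − r² sin²θ), so v = −rω sinθ·[1 + r cosθ/√(L² − r² sin²θ)].
With r = 0.0836 m, L = 0.3161 m, θ = 162°: √(L² − r² sin²θ) = 0.31504 m.
v = −0.0836·3.979·0.30902·[1 + 0.0836·-0.95106/0.31504] = -0.076857 m/s.
|v| = 0.076857 m/s.

0.0769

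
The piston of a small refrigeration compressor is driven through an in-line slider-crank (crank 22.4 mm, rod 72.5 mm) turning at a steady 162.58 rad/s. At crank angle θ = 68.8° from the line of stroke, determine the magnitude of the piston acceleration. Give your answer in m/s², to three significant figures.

75.3

ω = 162.6 rad/s
x(θ) = r cosθ + √(L² − r² sin²θ); with ω constant, a = ω²·d²x/dθ².
d²x/dθ² = −r cosθ − r²(cos2θ)/√u − r⁴ sin²2θ/(4u^{3/2}),  u = L² − r² sin²θ = 0.00482011 m².
Substituting r = 0.0224 m, L = 0.0725 m, θ = 68.8°: d²x/dθ² = -0.002849 m.
a = ω²·d²x/dθ² = (162.6)²·(-0.002849) = -75.305 m/s²;  |a| = 75.305 m/s².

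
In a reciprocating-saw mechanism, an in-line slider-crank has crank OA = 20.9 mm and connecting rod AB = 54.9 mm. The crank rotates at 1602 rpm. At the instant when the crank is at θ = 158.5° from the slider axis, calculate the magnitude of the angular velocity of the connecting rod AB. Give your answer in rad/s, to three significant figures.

60.0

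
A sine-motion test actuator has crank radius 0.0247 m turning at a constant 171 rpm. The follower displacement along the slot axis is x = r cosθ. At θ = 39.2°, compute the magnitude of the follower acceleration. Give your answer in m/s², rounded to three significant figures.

6.14

ω = 17.91 rad/s (from 171 rpm).
x = r cosθ ⇒ ẍ = −rω² cosθ (ω constant).
|a| = rω²|cosθ| = 0.0247·(17.91)²·|cos 39.2°| = 6.1379 m/s².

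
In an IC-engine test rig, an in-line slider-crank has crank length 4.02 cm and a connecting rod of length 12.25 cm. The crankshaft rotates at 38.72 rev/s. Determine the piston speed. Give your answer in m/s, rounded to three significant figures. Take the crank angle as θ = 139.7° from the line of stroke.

4.71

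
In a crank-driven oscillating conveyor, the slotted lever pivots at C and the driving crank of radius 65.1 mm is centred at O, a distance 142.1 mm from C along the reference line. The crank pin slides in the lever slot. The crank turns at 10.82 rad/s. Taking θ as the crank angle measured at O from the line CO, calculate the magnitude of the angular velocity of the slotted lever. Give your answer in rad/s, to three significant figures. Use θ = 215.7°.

3.77

ω = 10.82 rad/s
Crank pin A relative to C: A = (d + r cosθ, r sinθ); lever angle φ = atan2(r sinθ, d + r cosθ).
Differentiating tanφ: φ̇ = rω(d cosθ + r)/(d² + r² + 2dr cosθ).
d² + r² + 2dr cosθ = |CA|² = 0.00940572 m²;  d cosθ + r = -0.050297 m.
|ω_lever| = |0.0651·10.82·-0.050297| / 0.00940572 = 3.7667 rad/s.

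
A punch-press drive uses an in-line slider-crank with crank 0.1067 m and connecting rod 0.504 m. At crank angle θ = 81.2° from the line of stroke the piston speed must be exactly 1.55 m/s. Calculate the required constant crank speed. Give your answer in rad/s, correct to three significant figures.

For an in-line slider-crank, |v_piston| = rω|sinθ|·[1 + r cosθ/√(L² − r² sin²θ)].
With r = 0.1067 m, L = 0.504 m, θ = 81.2°: the bracketed kinematic factor |dx/dθ| = 0.10894 m.
ω = v/|dx/dθ| = 1.55/0.10894 = 14.228 rad/s.

14.2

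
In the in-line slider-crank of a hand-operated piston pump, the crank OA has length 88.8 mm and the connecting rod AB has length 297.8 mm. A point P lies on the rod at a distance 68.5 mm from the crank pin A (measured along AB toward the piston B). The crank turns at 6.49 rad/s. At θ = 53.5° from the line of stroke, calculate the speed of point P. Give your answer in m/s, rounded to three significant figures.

0.550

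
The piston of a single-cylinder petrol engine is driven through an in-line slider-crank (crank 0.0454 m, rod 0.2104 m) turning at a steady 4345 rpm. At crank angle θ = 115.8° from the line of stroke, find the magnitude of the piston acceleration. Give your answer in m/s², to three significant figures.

5360

ω = 2π·4345/60 = 455 rad/s
x(θ) = r cosθ + √(L² − r² sin²θ); with ω constant, a = ω²·d²x/dθ².
d²x/dθ² = −r cosθ − r²(cos2θ)/√u − r⁴ sin²2θ/(4u^{3/2}),  u = L² − r² sin²θ = 0.0425974 m².
Substituting r = 0.0454 m, L = 0.2104 m, θ = 115.8°: d²x/dθ² = +0.025888 m.
a = ω²·d²x/dθ² = (455)²·(+0.025888) = +5359.7 m/s²;  |a| = 5359.7 m/s².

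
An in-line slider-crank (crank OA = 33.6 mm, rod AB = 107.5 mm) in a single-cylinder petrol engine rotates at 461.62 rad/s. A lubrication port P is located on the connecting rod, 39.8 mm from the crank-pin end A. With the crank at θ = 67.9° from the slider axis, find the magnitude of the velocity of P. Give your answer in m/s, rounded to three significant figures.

15.5

ω = 461.6 rad/s.  Crank-pin speed |V_A| = rω = 15.51 m/s, perpendicular to OA.
Rod angle: sinφ = −(r/L) sinθ ⇒ φ = -16.834°; ω_rod = −rω cosθ/√(L²−r²sin²θ) = -56.713 rad/s.
V_P = V_A + ω_rod × AP, with AP = 0.0398 m along the rod.
Components: V_Px = −rω sinθ − a·ω_rod·sinφ = -15.025 m/s;  V_Py = rω cosθ + a·ω_rod·cosφ = +3.6749 m/s.
|V_P| = √(V_Px² + V_Py²) = 15.467 m/s.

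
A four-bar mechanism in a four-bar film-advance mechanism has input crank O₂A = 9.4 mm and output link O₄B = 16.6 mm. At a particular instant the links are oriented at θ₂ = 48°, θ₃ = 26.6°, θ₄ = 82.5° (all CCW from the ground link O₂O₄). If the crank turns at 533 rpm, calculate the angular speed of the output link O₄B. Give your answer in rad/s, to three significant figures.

13.9

ω₂ = 55.82 rad/s (from 533 rpm).
Differentiating the loop-closure r₂e^{iθ₂}+r₃e^{iθ₃}=r₁+r₄e^{iθ₄} gives r₂ω₂e^{iθ₂}+r₃ω₃e^{iθ₃}=r₄ω₄e^{iθ₄}.
Eliminating the other unknown: ω₄ = r₂ω₂ sin(θ₂−θ₃) / [r₄ sin(θ₄−θ₃)].
Numerator sine = +0.36488; denominator sine = +0.82806.
Result = 0.0094·55.82·(+0.36488) / (0.0166·(+0.82806)) = +13.927 rad/s; magnitude 13.927 rad/s.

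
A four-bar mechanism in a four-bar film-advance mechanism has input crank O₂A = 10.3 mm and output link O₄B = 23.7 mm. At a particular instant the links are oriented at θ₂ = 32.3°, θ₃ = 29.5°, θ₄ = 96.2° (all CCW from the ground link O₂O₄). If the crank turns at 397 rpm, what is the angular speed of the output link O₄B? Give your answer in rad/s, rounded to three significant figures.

ω₂ = 41.57 rad/s (from 397 rpm).
Differentiating the loop-closure r₂e^{iθ₂}+r₃e^{iθ₃}=r₁+r₄e^{iθ₄} gives r₂ω₂e^{iθ₂}+r₃ω₃e^{iθ₃}=r₄ω₄e^{iθ₄}.
Eliminating the other unknown: ω₄ = r₂ω₂ sin(θ₂−θ₃) / [r₄ sin(θ₄−θ₃)].
Numerator sine = +0.04885; denominator sine = +0.91845.
Result = 0.0103·41.57·(+0.04885) / (0.0237·(+0.91845)) = +0.96099 rad/s; magnitude 0.96099 rad/s.

0.961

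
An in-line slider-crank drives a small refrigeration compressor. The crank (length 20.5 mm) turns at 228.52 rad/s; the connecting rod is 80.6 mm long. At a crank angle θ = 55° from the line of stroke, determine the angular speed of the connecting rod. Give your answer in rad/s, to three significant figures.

ω = 228.5 rad/s
The rod makes angle φ with the slider axis where L sinφ = r sinθ; differentiating, L cosφ·φ̇ = r ω cosθ.
L cosφ = √(L² − r² sin²θ) = 0.078831 m.
|ω_rod| = r ω |cosθ| / √(L² − r² sin²θ) = 0.0205·228.5·0.57358/0.078831 = 34.086 rad/s.

34.1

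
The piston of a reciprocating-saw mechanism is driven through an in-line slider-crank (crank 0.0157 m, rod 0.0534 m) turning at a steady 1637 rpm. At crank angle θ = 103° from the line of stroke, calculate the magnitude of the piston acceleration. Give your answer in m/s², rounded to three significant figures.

230

ω = 2π·1637/60 = 171.4 rad/s
x(θ) = r cosθ + √(L² − r² sin²θ); with ω constant, a = ω²·d²x/dθ².
d²x/dθ² = −r cosθ − r²(cos2θ)/√u − r⁴ sin²2θ/(4u^{3/2}),  u = L² − r² sin²θ = 0.00261754 m².
Substituting r = 0.0157 m, L = 0.0534 m, θ = 103°: d²x/dθ² = +0.0078402 m.
a = ω²·d²x/dθ² = (171.4)²·(+0.0078402) = +230.4 m/s²;  |a| = 230.4 m/s².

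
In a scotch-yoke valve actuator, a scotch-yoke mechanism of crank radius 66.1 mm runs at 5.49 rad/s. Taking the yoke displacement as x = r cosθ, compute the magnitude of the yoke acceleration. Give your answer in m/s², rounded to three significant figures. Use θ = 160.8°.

1.88

ω = 5.49 rad/s
x = r cosθ ⇒ ẍ = −rω² cosθ (ω constant).
|a| = rω²|cosθ| = 0.0661·(5.49)²·|cos 160.8°| = 1.8814 m/s².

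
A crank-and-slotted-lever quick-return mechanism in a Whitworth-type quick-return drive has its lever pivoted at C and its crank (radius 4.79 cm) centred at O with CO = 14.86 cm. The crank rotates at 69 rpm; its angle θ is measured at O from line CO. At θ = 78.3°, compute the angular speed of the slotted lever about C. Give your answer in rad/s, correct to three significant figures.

ω = 7.226 rad/s (from 69 rpm).
Crank pin A relative to C: A = (d + r cosθ, r sinθ); lever angle φ = atan2(r sinθ, d + r cosθ).
Differentiating tanφ: φ̇ = rω(d cosθ + r)/(d² + r² + 2dr cosθ).
d² + r² + 2dr cosθ = |CA|² = 0.0272632 m²;  d cosθ + r = +0.078034 m.
|ω_lever| = |0.0479·7.226·+0.078034| / 0.0272632 = 0.99065 rad/s.

0.991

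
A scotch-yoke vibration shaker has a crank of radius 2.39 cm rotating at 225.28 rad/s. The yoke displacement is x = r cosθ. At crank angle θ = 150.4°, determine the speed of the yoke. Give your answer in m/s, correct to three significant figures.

2.66

ω = 225.3 rad/s
x = r cosθ ⇒ ẋ = −rω sinθ.
|v| = rω|sinθ| = 0.0239·225.3·|sin 150.4°| = 2.6595 m/s.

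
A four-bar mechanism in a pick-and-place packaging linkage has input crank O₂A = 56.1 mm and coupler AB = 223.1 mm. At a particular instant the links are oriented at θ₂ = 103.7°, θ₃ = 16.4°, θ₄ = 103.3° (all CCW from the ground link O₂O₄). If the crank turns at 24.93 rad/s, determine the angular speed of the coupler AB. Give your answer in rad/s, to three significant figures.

0.0438

ω₂ = 24.93 rad/s
Differentiating the loop-closure r₂e^{iθ₂}+r₃e^{iθ₃}=r₁+r₄e^{iθ₄} gives r₂ω₂e^{iθ₂}+r₃ω₃e^{iθ₃}=r₄ω₄e^{iθ₄}.
Eliminating the other unknown: ω₃ = r₂ω₂ sin(θ₄−θ₂) / [r₃ sin(θ₃−θ₄)].
Numerator sine = -0.00698; denominator sine = -0.99854.
Result = 0.0561·24.93·(-0.00698) / (0.2231·(-0.99854)) = +0.043828 rad/s; magnitude 0.043828 rad/s.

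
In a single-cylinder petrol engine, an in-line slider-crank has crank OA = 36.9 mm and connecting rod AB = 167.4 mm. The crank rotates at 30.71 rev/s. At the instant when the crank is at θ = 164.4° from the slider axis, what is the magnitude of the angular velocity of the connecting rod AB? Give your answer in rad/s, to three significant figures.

41.0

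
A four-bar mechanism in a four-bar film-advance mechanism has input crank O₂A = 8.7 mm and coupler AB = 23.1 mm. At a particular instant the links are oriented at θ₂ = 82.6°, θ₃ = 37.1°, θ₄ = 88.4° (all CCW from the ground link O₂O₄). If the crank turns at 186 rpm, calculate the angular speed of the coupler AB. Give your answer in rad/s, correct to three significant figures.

0.950

ω₂ = 19.48 rad/s (from 186 rpm).
Differentiating the loop-closure r₂e^{iθ₂}+r₃e^{iθ₃}=r₁+r₄e^{iθ₄} gives r₂ω₂e^{iθ₂}+r₃ω₃e^{iθ₃}=r₄ω₄e^{iθ₄}.
Eliminating the other unknown: ω₃ = r₂ω₂ sin(θ₄−θ₂) / [r₃ sin(θ₃−θ₄)].
Numerator sine = +0.10106; denominator sine = -0.78043.
Result = 0.0087·19.48·(+0.10106) / (0.0231·(-0.78043)) = -0.9499 rad/s; magnitude 0.9499 rad/s.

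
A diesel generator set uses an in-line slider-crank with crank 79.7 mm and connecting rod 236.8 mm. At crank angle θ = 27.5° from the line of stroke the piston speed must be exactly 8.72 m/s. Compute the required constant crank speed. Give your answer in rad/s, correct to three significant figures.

For an in-line slider-crank, |v_piston| = rω|sinθ|·[1 + r cosθ/√(L² − r² sin²θ)].
With r = 0.0797 m, L = 0.2368 m, θ = 27.5°: the bracketed kinematic factor |dx/dθ| = 0.047923 m.
ω = v/|dx/dθ| = 8.72/0.047923 = 181.96 rad/s.

182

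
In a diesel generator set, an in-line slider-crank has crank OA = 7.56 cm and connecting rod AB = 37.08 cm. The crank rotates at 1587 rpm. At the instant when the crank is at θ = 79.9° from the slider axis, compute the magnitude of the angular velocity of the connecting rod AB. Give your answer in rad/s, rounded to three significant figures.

6.07

ω = 166.2 rad/s (converted from 1587 rpm).
The rod makes angle φ with the slider axis where L sinφ = r sinθ; differentiating, L cosφ·φ̇ = r ω cosθ.
L cosφ = √(L² − r² sin²θ) = 0.36325 m.
|ω_rod| = r ω |cosθ| / √(L² − r² sin²θ) = 0.0756·166.2·0.17537/0.36325 = 6.0655 rad/s.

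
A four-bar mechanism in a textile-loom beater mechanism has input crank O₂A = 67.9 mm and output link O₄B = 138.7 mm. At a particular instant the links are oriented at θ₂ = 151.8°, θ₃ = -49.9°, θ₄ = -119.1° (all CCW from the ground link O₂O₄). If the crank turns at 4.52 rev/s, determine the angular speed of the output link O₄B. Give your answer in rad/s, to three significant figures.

5.50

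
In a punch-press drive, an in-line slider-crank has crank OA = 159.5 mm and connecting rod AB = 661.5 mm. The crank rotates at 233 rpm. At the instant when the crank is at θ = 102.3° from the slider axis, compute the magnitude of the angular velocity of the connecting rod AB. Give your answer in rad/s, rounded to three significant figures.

ω = 24.4 rad/s (converted from 233 rpm).
The rod makes angle φ with the slider axis where L sinφ = r sinθ; differentiating, L cosφ·φ̇ = r ω cosθ.
L cosφ = √(L² − r² sin²θ) = 0.64288 m.
|ω_rod| = r ω |cosθ| / √(L² − r² sin²θ) = 0.1595·24.4·0.21303/0.64288 = 1.2896 rad/s.

1.29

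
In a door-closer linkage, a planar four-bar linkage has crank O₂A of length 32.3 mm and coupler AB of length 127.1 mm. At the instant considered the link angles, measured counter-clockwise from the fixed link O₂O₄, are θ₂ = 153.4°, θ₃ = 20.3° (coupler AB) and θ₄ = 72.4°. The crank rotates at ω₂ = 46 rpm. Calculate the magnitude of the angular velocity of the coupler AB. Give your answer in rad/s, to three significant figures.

ω₂ = 4.817 rad/s (from 46 rpm).
Differentiating the loop-closure r₂e^{iθ₂}+r₃e^{iθ₃}=r₁+r₄e^{iθ₄} gives r₂ω₂e^{iθ₂}+r₃ω₃e^{iθ₃}=r₄ω₄e^{iθ₄}.
Eliminating the other unknown: ω₃ = r₂ω₂ sin(θ₄−θ₂) / [r₃ sin(θ₃−θ₄)].
Numerator sine = -0.98769; denominator sine = -0.78908.
Result = 0.0323·4.817·(-0.98769) / (0.1271·(-0.78908)) = +1.5323 rad/s; magnitude 1.5323 rad/s.

1.53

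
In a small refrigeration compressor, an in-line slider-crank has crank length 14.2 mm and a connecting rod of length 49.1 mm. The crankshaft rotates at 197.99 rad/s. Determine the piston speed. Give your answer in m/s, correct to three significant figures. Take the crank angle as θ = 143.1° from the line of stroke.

1.29

ω = 198 rad/s
For an in-line slider-crank, x = r cosθ + √(L² − r² sin²θ), so v = −rω sinθ·[1 + r cosθ/√(L² − r² sin²θ)].
With r = 0.0142 m, L = 0.0491 m, θ = 143.1°: √(L² − r² sin²θ) = 0.048354 m.
v = −0.0142·198·0.60042·[1 + 0.0142·-0.79968/0.048354] = -1.2916 m/s.
|v| = 1.2916 m/s.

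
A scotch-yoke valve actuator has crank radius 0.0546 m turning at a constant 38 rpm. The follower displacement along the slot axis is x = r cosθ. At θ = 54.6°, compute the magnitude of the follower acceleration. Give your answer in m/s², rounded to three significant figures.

0.501

ω = 3.979 rad/s (from 38 rpm).
x = r cosθ ⇒ ẍ = −rω² cosθ (ω constant).
|a| = rω²|cosθ| = 0.0546·(3.979)²·|cos 54.6°| = 0.50085 m/s².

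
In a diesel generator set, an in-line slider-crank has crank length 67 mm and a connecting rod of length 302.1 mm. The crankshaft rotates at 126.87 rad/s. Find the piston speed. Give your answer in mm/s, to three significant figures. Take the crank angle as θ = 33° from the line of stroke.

5500

ω = 126.9 rad/s
For an in-line slider-crank, x = r cosθ + √(L² − r² sin²θ), so v = −rω sinθ·[1 + r cosθ/√(L² − r² sin²θ)].
With r = 0.067 m, L = 0.3021 m, θ = 33°: √(L² − r² sin²θ) = 0.29989 m.
v = −0.067·126.9·0.54464·[1 + 0.067·0.83867/0.29989] = -5.497 m/s.
|v| = 5.497 m/s = 5497 mm/s.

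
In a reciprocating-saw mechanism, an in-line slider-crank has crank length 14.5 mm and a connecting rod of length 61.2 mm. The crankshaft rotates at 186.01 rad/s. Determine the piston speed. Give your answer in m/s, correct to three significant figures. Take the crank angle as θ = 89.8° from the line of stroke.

2.70

ω = 186 rad/s
For an in-line slider-crank, x = r cosθ + √(L² − r² sin²θ), so v = −rω sinθ·[1 + r cosθ/√(L² − r² sin²θ)].
With r = 0.0145 m, L = 0.0612 m, θ = 89.8°: √(L² − r² sin²θ) = 0.059457 m.
v = −0.0145·186·0.99999·[1 + 0.0145·0.00349/0.059457] = -2.6994 m/s.
|v| = 2.6994 m/s.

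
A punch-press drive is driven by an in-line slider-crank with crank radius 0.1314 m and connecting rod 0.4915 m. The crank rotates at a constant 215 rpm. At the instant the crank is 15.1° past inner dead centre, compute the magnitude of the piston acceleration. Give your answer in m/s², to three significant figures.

79.8

ω = 2π·215/60 = 22.51 rad/s
x(θ) = r cosθ + √(L² − r² sin²θ); with ω constant, a = ω²·d²x/dθ².
d²x/dθ² = −r cosθ − r²(cos2θ)/√u − r⁴ sin²2θ/(4u^{3/2}),  u = L² − r² sin²θ = 0.240401 m².
Substituting r = 0.1314 m, L = 0.4915 m, θ = 15.1°: d²x/dθ² = -0.15746 m.
a = ω²·d²x/dθ² = (22.51)²·(-0.15746) = -79.818 m/s²;  |a| = 79.818 m/s².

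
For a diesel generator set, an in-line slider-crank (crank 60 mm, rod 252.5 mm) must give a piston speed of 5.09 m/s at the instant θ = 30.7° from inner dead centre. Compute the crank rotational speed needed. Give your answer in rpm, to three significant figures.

1320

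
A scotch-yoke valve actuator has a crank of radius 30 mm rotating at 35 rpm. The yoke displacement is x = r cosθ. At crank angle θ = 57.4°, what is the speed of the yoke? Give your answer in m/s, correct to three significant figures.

0.0926

ω = 3.665 rad/s (from 35 rpm).
x = r cosθ ⇒ ẋ = −rω sinθ.
|v| = rω|sinθ| = 0.03·3.665·|sin 57.4°| = 0.092632 m/s.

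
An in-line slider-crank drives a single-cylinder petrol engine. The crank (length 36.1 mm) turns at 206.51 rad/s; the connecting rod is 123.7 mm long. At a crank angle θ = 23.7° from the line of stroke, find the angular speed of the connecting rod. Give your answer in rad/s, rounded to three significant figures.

55.6

ω = 206.5 rad/s
The rod makes angle φ with the slider axis where L sinφ = r sinθ; differentiating, L cosφ·φ̇ = r ω cosθ.
L cosφ = √(L² − r² sin²θ) = 0.12285 m.
|ω_rod| = r ω |cosθ| / √(L² − r² sin²θ) = 0.0361·206.5·0.91566/0.12285 = 55.568 rad/s.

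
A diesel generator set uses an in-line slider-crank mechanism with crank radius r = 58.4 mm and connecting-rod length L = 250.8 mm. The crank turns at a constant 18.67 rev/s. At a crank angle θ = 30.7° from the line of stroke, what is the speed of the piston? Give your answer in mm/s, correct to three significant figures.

4200

ω = 2π·18.7 = 117.3 rad/s
For an in-line slider-crank, x = r cosθ + √(L² − r² sin²θ), so v = −rω sinθ·[1 + r cosθ/√(L² − r² sin²θ)].
With r = 0.0584 m, L = 0.2508 m, θ = 30.7°: √(L² − r² sin²θ) = 0.24902 m.
v = −0.0584·117.3·0.51054·[1 + 0.0584·0.85985/0.24902] = -4.2029 m/s.
|v| = 4.2029 m/s = 4202.9 mm/s.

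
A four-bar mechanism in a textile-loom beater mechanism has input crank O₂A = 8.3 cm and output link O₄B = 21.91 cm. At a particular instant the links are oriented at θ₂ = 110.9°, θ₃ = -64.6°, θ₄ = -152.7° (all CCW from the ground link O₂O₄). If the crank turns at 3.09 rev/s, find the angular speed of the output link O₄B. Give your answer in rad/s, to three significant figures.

0.577

ω₂ = 19.42 rad/s (from 3.09 rev/s).
Differentiating the loop-closure r₂e^{iθ₂}+r₃e^{iθ₃}=r₁+r₄e^{iθ₄} gives r₂ω₂e^{iθ₂}+r₃ω₃e^{iθ₃}=r₄ω₄e^{iθ₄}.
Eliminating the other unknown: ω₄ = r₂ω₂ sin(θ₂−θ₃) / [r₄ sin(θ₄−θ₃)].
Numerator sine = +0.07846; denominator sine = -0.99945.
Result = 0.083·19.42·(+0.07846) / (0.2191·(-0.99945)) = -0.57737 rad/s; magnitude 0.57737 rad/s.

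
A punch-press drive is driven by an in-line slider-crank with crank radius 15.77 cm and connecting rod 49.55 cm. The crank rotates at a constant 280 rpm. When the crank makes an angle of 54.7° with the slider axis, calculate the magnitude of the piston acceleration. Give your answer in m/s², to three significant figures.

ω = 2π·280/60 = 29.32 rad/s
x(θ) = r cosθ + √(L² − r² sin²θ); with ω constant, a = ω²·d²x/dθ².
d²x/dθ² = −r cosθ − r²(cos2θ)/√u − r⁴ sin²2θ/(4u^{3/2}),  u = L² − r² sin²θ = 0.228955 m².
Substituting r = 0.1577 m, L = 0.4955 m, θ = 54.7°: d²x/dθ² = -0.07512 m.
a = ω²·d²x/dθ² = (29.32)²·(-0.07512) = -64.585 m/s²;  |a| = 64.585 m/s².

64.6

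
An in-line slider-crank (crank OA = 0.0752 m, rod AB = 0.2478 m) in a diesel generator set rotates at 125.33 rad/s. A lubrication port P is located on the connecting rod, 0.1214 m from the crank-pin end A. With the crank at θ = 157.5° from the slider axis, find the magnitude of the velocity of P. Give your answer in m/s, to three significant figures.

ω = 125.3 rad/s.  Crank-pin speed |V_A| = rω = 9.4248 m/s, perpendicular to OA.
Rod angle: sinφ = −(r/L) sinθ ⇒ φ = -6.669°; ω_rod = −rω cosθ/√(L²−r²sin²θ) = +35.378 rad/s.
V_P = V_A + ω_rod × AP, with AP = 0.1214 m along the rod.
Components: V_Px = −rω sinθ − a·ω_rod·sinφ = -3.1079 m/s;  V_Py = rω cosθ + a·ω_rod·cosφ = -4.4415 m/s.
|V_P| = √(V_Px² + V_Py²) = 5.4209 m/s.

5.42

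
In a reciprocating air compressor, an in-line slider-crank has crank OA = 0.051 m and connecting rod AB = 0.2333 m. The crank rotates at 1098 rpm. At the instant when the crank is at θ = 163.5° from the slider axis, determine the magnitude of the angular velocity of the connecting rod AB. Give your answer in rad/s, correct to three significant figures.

ω = 115 rad/s (converted from 1098 rpm).
The rod makes angle φ with the slider axis where L sinφ = r sinθ; differentiating, L cosφ·φ̇ = r ω cosθ.
L cosφ = √(L² − r² sin²θ) = 0.23285 m.
|ω_rod| = r ω |cosθ| / √(L² − r² sin²θ) = 0.051·115·0.95882/0.23285 = 24.147 rad/s.

24.1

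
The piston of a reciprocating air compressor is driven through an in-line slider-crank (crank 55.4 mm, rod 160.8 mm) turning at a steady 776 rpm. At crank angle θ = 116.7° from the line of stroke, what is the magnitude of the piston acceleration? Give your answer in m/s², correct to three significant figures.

241

ω = 2π·776/60 = 81.26 rad/s
x(θ) = r cosθ + √(L² − r² sin²θ); with ω constant, a = ω²·d²x/dθ².
d²x/dθ² = −r cosθ − r²(cos2θ)/√u − r⁴ sin²2θ/(4u^{3/2}),  u = L² − r² sin²θ = 0.0234071 m².
Substituting r = 0.0554 m, L = 0.1608 m, θ = 116.7°: d²x/dθ² = +0.036429 m.
a = ω²·d²x/dθ² = (81.26)²·(+0.036429) = +240.56 m/s²;  |a| = 240.56 m/s².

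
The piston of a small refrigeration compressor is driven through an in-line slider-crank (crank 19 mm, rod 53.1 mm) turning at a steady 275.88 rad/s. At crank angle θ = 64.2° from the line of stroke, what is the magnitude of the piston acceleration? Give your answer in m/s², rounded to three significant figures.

302

ω = 275.9 rad/s
x(θ) = r cosθ + √(L² − r² sin²θ); with ω constant, a = ω²·d²x/dθ².
d²x/dθ² = −r cosθ − r²(cos2θ)/√u − r⁴ sin²2θ/(4u^{3/2}),  u = L² − r² sin²θ = 0.00252699 m².
Substituting r = 0.019 m, L = 0.0531 m, θ = 64.2°: d²x/dθ² = -0.0039662 m.
a = ω²·d²x/dθ² = (275.9)²·(-0.0039662) = -301.87 m/s²;  |a| = 301.87 m/s².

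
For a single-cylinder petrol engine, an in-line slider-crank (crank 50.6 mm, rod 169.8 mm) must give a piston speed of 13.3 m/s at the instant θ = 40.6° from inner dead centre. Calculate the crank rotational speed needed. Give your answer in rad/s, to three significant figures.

328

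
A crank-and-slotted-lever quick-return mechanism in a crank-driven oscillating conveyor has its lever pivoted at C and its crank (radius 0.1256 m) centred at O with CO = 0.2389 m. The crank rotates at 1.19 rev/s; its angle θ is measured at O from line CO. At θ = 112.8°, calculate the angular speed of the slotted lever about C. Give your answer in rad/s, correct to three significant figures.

ω = 7.477 rad/s (from 1.19 rev/s).
Crank pin A relative to C: A = (d + r cosθ, r sinθ); lever angle φ = atan2(r sinθ, d + r cosθ).
Differentiating tanφ: φ̇ = rω(d cosθ + r)/(d² + r² + 2dr cosθ).
d² + r² + 2dr cosθ = |CA|² = 0.0495931 m²;  d cosθ + r = +0.033023 m.
|ω_lever| = |0.1256·7.477·+0.033023| / 0.0495931 = 0.62532 rad/s.

0.625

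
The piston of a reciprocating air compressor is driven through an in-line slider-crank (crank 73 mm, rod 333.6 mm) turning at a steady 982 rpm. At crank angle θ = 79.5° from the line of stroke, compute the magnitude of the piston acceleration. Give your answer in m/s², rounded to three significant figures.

ω = 2π·982/60 = 102.8 rad/s
x(θ) = r cosθ + √(L² − r² sin²θ); with ω constant, a = ω²·d²x/dθ².
d²x/dθ² = −r cosθ − r²(cos2θ)/√u − r⁴ sin²2θ/(4u^{3/2}),  u = L² − r² sin²θ = 0.106137 m².
Substituting r = 0.073 m, L = 0.3336 m, θ = 79.5°: d²x/dθ² = +0.0019413 m.
a = ω²·d²x/dθ² = (102.8)²·(+0.0019413) = +20.529 m/s²;  |a| = 20.529 m/s².

20.5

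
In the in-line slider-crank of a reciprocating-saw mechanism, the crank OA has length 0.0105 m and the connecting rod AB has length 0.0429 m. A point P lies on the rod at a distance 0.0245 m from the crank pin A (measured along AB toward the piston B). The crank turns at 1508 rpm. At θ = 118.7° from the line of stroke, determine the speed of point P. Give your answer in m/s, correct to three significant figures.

ω = 157.9 rad/s.  Crank-pin speed |V_A| = rω = 1.6581 m/s, perpendicular to OA.
Rod angle: sinφ = −(r/L) sinθ ⇒ φ = -12.397°; ω_rod = −rω cosθ/√(L²−r²sin²θ) = +19.004 rad/s.
V_P = V_A + ω_rod × AP, with AP = 0.0245 m along the rod.
Components: V_Px = −rω sinθ − a·ω_rod·sinφ = -1.3545 m/s;  V_Py = rω cosθ + a·ω_rod·cosφ = -0.34153 m/s.
|V_P| = √(V_Px² + V_Py²) = 1.3969 m/s.

1.40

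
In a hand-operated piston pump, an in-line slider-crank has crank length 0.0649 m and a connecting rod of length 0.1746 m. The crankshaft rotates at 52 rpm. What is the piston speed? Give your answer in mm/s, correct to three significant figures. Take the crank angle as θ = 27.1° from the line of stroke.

215

ω = 2π·52/60 = 5.445 rad/s
For an in-line slider-crank, x = r cosθ + √(L² − r² sin²θ), so v = −rω sinθ·[1 + r cosθ/√(L² − r² sin²θ)].
With r = 0.0649 m, L = 0.1746 m, θ = 27.1°: √(L² − r² sin²θ) = 0.17208 m.
v = −0.0649·5.445·0.45554·[1 + 0.0649·0.89021/0.17208] = -0.21505 m/s.
|v| = 0.21505 m/s = 215.05 mm/s.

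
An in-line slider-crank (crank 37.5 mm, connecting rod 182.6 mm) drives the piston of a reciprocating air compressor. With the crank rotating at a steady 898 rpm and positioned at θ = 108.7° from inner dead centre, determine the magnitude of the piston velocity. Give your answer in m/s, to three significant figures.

3.12

ω = 2π·898/60 = 94.04 rad/s
For an in-line slider-crank, x = r cosθ + √(L² − r² sin²θ), so v = −rω sinθ·[1 + r cosθ/√(L² − r² sin²θ)].
With r = 0.0375 m, L = 0.1826 m, θ = 108.7°: √(L² − r² sin²θ) = 0.17911 m.
v = −0.0375·94.04·0.94721·[1 + 0.0375·-0.32061/0.17911] = -3.1161 m/s.
|v| = 3.1161 m/s.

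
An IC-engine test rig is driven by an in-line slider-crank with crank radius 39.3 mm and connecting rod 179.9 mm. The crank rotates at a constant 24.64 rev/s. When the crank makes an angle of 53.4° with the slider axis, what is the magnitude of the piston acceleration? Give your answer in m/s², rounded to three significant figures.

ω = 2π·24.6 = 154.8 rad/s
x(θ) = r cosθ + √(L² − r² sin²θ); with ω constant, a = ω²·d²x/dθ².
d²x/dθ² = −r cosθ − r²(cos2θ)/√u − r⁴ sin²2θ/(4u^{3/2}),  u = L² − r² sin²θ = 0.0313686 m².
Substituting r = 0.0393 m, L = 0.1799 m, θ = 53.4°: d²x/dθ² = -0.02101 m.
a = ω²·d²x/dθ² = (154.8)²·(-0.02101) = -503.57 m/s²;  |a| = 503.57 m/s².

504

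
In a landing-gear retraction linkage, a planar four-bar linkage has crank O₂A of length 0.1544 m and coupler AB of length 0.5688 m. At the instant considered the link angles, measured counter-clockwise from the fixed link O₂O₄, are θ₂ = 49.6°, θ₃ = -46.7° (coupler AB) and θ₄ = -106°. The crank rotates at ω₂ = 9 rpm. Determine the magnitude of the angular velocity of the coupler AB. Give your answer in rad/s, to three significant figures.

0.123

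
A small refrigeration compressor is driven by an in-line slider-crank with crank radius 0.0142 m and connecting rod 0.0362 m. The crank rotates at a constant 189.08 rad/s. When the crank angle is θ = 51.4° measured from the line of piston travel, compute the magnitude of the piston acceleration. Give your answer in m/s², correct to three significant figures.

279

ω = 189.1 rad/s
x(θ) = r cosθ + √(L² − r² sin²θ); with ω constant, a = ω²·d²x/dθ².
d²x/dθ² = −r cosθ − r²(cos2θ)/√u − r⁴ sin²2θ/(4u^{3/2}),  u = L² − r² sin²θ = 0.00118728 m².
Substituting r = 0.0142 m, L = 0.0362 m, θ = 51.4°: d²x/dθ² = -0.0077989 m.
a = ω²·d²x/dθ² = (189.1)²·(-0.0077989) = -278.82 m/s²;  |a| = 278.82 m/s².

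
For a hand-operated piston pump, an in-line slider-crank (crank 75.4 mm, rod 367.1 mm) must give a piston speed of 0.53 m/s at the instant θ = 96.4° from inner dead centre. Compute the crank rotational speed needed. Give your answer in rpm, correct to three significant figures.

69.2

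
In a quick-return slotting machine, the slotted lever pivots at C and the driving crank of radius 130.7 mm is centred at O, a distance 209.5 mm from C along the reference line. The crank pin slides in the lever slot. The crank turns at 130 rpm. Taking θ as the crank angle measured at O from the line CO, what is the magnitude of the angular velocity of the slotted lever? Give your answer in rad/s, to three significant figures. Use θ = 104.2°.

ω = 13.61 rad/s (from 130 rpm).
Crank pin A relative to C: A = (d + r cosθ, r sinθ); lever angle φ = atan2(r sinθ, d + r cosθ).
Differentiating tanφ: φ̇ = rω(d cosθ + r)/(d² + r² + 2dr cosθ).
d² + r² + 2dr cosθ = |CA|² = 0.0475389 m²;  d cosθ + r = +0.079308 m.
|ω_lever| = |0.1307·13.61·+0.079308| / 0.0475389 = 2.9684 rad/s.

2.97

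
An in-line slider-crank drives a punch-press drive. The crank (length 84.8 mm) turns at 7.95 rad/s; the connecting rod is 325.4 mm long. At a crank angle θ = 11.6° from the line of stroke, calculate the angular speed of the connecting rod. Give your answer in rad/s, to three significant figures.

ω = 7.95 rad/s
The rod makes angle φ with the slider axis where L sinφ = r sinθ; differentiating, L cosφ·φ̇ = r ω cosθ.
L cosφ = √(L² − r² sin²θ) = 0.32495 m.
|ω_rod| = r ω |cosθ| / √(L² − r² sin²θ) = 0.0848·7.95·0.97958/0.32495 = 2.0323 rad/s.

2.03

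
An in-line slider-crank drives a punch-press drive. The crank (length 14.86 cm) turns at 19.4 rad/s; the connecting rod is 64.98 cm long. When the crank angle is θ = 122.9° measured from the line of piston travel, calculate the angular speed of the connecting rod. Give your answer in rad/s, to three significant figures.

2.46

ω = 19.4 rad/s
The rod makes angle φ with the slider axis where L sinφ = r sinθ; differentiating, L cosφ·φ̇ = r ω cosθ.
L cosφ = √(L² − r² sin²θ) = 0.63771 m.
|ω_rod| = r ω |cosθ| / √(L² − r² sin²θ) = 0.1486·19.4·0.54317/0.63771 = 2.4555 rad/s.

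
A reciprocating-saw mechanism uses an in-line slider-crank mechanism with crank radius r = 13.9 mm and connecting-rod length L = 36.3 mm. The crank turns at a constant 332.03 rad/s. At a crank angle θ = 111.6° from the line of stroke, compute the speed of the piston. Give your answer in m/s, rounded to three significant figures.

ω = 332 rad/s
For an in-line slider-crank, x = r cosθ + √(L² − r² sin²θ), so v = −rω sinθ·[1 + r cosθ/√(L² − r² sin²θ)].
With r = 0.0139 m, L = 0.0363 m, θ = 111.6°: √(L² − r² sin²θ) = 0.033921 m.
v = −0.0139·332·0.92978·[1 + 0.0139·-0.36812/0.033921] = -3.6438 m/s.
|v| = 3.6438 m/s.

3.64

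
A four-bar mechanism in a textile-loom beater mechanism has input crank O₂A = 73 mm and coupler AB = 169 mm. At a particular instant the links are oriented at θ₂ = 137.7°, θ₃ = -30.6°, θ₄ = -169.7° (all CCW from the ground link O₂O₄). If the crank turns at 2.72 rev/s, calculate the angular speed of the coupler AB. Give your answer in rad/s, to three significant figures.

8.96

ω₂ = 17.09 rad/s (from 2.72 rev/s).
Differentiating the loop-closure r₂e^{iθ₂}+r₃e^{iθ₃}=r₁+r₄e^{iθ₄} gives r₂ω₂e^{iθ₂}+r₃ω₃e^{iθ₃}=r₄ω₄e^{iθ₄}.
Eliminating the other unknown: ω₃ = r₂ω₂ sin(θ₄−θ₂) / [r₃ sin(θ₃−θ₄)].
Numerator sine = +0.79441; denominator sine = +0.65474.
Result = 0.073·17.09·(+0.79441) / (0.169·(+0.65474)) = +8.957 rad/s; magnitude 8.957 rad/s.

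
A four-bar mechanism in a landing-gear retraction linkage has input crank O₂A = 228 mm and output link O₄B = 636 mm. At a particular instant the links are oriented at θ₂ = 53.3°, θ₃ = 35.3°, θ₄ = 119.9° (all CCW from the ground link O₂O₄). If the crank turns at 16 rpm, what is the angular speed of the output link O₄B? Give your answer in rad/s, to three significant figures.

0.186

ω₂ = 1.676 rad/s (from 16 rpm).
Differentiating the loop-closure r₂e^{iθ₂}+r₃e^{iθ₃}=r₁+r₄e^{iθ₄} gives r₂ω₂e^{iθ₂}+r₃ω₃e^{iθ₃}=r₄ω₄e^{iθ₄}.
Eliminating the other unknown: ω₄ = r₂ω₂ sin(θ₂−θ₃) / [r₄ sin(θ₄−θ₃)].
Numerator sine = +0.30902; denominator sine = +0.99556.
Result = 0.228·1.676·(+0.30902) / (0.636·(+0.99556)) = +0.18644 rad/s; magnitude 0.18644 rad/s.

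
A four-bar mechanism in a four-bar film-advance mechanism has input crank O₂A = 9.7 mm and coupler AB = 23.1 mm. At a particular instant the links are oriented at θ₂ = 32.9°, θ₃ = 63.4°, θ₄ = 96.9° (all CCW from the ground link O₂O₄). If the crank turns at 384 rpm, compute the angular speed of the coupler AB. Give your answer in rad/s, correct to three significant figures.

27.5

ω₂ = 40.21 rad/s (from 384 rpm).
Differentiating the loop-closure r₂e^{iθ₂}+r₃e^{iθ₃}=r₁+r₄e^{iθ₄} gives r₂ω₂e^{iθ₂}+r₃ω₃e^{iθ₃}=r₄ω₄e^{iθ₄}.
Eliminating the other unknown: ω₃ = r₂ω₂ sin(θ₄−θ₂) / [r₃ sin(θ₃−θ₄)].
Numerator sine = +0.89879; denominator sine = -0.55194.
Result = 0.0097·40.21·(+0.89879) / (0.0231·(-0.55194)) = -27.497 rad/s; magnitude 27.497 rad/s.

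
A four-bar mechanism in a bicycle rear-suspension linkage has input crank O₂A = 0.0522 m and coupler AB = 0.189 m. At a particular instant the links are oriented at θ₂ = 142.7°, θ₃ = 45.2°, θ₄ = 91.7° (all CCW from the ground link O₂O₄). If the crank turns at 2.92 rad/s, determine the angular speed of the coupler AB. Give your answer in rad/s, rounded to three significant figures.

0.864

ω₂ = 2.92 rad/s
Differentiating the loop-closure r₂e^{iθ₂}+r₃e^{iθ₃}=r₁+r₄e^{iθ₄} gives r₂ω₂e^{iθ₂}+r₃ω₃e^{iθ₃}=r₄ω₄e^{iθ₄}.
Eliminating the other unknown: ω₃ = r₂ω₂ sin(θ₄−θ₂) / [r₃ sin(θ₃−θ₄)].
Numerator sine = -0.77715; denominator sine = -0.72537.
Result = 0.0522·2.92·(-0.77715) / (0.189·(-0.72537)) = +0.86404 rad/s; magnitude 0.86404 rad/s.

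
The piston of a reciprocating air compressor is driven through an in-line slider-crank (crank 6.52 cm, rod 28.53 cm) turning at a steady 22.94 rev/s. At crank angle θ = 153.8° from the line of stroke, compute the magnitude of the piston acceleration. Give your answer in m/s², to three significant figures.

1020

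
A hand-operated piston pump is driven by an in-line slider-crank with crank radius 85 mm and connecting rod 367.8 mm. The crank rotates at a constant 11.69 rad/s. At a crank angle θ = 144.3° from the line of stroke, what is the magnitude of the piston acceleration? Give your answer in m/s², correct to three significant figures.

ω = 11.69 rad/s
x(θ) = r cosθ + √(L² − r² sin²θ); with ω constant, a = ω²·d²x/dθ².
d²x/dθ² = −r cosθ − r²(cos2θ)/√u − r⁴ sin²2θ/(4u^{3/2}),  u = L² − r² sin²θ = 0.132817 m².
Substituting r = 0.085 m, L = 0.3678 m, θ = 144.3°: d²x/dθ² = +0.062462 m.
a = ω²·d²x/dθ² = (11.69)²·(+0.062462) = +8.5358 m/s²;  |a| = 8.5358 m/s².

8.54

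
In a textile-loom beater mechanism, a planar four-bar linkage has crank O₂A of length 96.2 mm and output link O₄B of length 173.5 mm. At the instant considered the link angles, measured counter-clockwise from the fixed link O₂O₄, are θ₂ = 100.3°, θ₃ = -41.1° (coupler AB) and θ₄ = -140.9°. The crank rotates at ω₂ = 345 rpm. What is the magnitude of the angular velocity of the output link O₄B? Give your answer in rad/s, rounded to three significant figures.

ω₂ = 36.13 rad/s (from 345 rpm).
Differentiating the loop-closure r₂e^{iθ₂}+r₃e^{iθ₃}=r₁+r₄e^{iθ₄} gives r₂ω₂e^{iθ₂}+r₃ω₃e^{iθ₃}=r₄ω₄e^{iθ₄}.
Eliminating the other unknown: ω₄ = r₂ω₂ sin(θ₂−θ₃) / [r₄ sin(θ₄−θ₃)].
Numerator sine = +0.62388; denominator sine = -0.98541.
Result = 0.0962·36.13·(+0.62388) / (0.1735·(-0.98541)) = -12.683 rad/s; magnitude 12.683 rad/s.

12.7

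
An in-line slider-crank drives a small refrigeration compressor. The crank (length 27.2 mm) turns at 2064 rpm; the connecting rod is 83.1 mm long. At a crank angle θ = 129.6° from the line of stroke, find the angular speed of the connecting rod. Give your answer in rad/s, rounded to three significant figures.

ω = 216.1 rad/s (converted from 2064 rpm).
The rod makes angle φ with the slider axis where L sinφ = r sinθ; differentiating, L cosφ·φ̇ = r ω cosθ.
L cosφ = √(L² − r² sin²θ) = 0.080414 m.
|ω_rod| = r ω |cosθ| / √(L² − r² sin²θ) = 0.0272·216.1·0.63742/0.080414 = 46.602 rad/s.

46.6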